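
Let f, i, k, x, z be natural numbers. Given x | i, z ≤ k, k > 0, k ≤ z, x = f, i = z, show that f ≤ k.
z ≤ k and k ≤ z, therefore z = k. i = z, so i = k. x = f and x | i, hence f | i. Since i = k, f | k. Since k > 0, f ≤ k.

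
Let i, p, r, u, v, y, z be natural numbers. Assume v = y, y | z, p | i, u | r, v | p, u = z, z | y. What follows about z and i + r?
z | i + r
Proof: y | z and z | y, so y = z. v = y, so v = z. From v | p and p | i, v | i. Since v = z, z | i. u = z and u | r, thus z | r. Since z | i, z | i + r.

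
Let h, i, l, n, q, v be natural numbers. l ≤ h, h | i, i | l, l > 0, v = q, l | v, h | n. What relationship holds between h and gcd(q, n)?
h | gcd(q, n)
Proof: From h | i and i | l, h | l. Because l > 0, h ≤ l. Since l ≤ h, l = h. Since v = q and l | v, l | q. Since l = h, h | q. Because h | n, h | gcd(q, n).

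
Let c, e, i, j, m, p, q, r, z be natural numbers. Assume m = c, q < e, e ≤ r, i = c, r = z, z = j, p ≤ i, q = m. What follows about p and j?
p < j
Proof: i = c and p ≤ i, hence p ≤ c. q = m and m = c, hence q = c. Because r = z and e ≤ r, e ≤ z. q < e, so q < z. Since q = c, c < z. Since p ≤ c, p < z. z = j, so p < j.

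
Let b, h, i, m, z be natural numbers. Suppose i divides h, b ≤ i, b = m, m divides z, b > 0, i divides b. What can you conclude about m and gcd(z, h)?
m divides gcd(z, h)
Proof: Because i divides b and b > 0, i ≤ b. b ≤ i, so i = b. Since b = m, i = m. Because i divides h, m divides h. Since m divides z, m divides gcd(z, h).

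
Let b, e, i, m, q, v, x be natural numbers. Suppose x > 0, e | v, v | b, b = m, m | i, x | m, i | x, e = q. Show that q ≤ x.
m | i and i | x, hence m | x. Since x | m, m = x. e = q and e | v, therefore q | v. b = m and v | b, so v | m. From q | v, q | m. Since m = x, q | x. x > 0, so q ≤ x.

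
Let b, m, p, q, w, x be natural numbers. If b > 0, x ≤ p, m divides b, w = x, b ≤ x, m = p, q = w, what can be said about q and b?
q = b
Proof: From q = w and w = x, q = x. m divides b and b > 0, hence m ≤ b. Since m = p, p ≤ b. From x ≤ p, x ≤ b. Since b ≤ x, x = b. Since q = x, q = b.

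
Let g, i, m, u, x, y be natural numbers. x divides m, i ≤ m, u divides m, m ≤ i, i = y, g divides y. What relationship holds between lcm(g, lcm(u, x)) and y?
lcm(g, lcm(u, x)) divides y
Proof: Because m ≤ i and i ≤ m, m = i. Since i = y, m = y. From u divides m and x divides m, lcm(u, x) divides m. From m = y, lcm(u, x) divides y. From g divides y, lcm(g, lcm(u, x)) divides y.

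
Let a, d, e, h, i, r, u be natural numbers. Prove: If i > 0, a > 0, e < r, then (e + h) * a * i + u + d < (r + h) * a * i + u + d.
e < r, thus e + h < r + h. Combining with a > 0, by multiplying by a positive, (e + h) * a < (r + h) * a. Using i > 0, by multiplying by a positive, (e + h) * a * i < (r + h) * a * i. Then (e + h) * a * i + u < (r + h) * a * i + u. Then (e + h) * a * i + u + d < (r + h) * a * i + u + d.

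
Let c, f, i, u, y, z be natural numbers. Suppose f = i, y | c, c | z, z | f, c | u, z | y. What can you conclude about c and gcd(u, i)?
c | gcd(u, i)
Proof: Because z | y and y | c, z | c. Since c | z, z = c. f = i and z | f, therefore z | i. Since z = c, c | i. c | u, so c | gcd(u, i).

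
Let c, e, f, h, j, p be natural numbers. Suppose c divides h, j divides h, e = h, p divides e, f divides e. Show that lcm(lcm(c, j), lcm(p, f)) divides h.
c divides h and j divides h, so lcm(c, j) divides h. From p divides e and f divides e, lcm(p, f) divides e. e = h, so lcm(p, f) divides h. lcm(c, j) divides h, so lcm(lcm(c, j), lcm(p, f)) divides h.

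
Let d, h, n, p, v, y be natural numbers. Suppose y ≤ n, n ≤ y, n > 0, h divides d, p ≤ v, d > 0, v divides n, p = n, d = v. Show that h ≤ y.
n ≤ y and y ≤ n, therefore n = y. v divides n and n > 0, thus v ≤ n. p = n and p ≤ v, hence n ≤ v. Since v ≤ n, v = n. d = v, so d = n. h divides d and d > 0, so h ≤ d. Since d = n, h ≤ n. n = y, so h ≤ y.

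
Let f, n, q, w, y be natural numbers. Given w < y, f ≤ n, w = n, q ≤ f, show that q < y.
w = n and w < y, so n < y. f ≤ n, so f < y. Since q ≤ f, q < y.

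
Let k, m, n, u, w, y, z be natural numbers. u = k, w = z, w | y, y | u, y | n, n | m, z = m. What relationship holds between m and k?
m | k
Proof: Because y | n and n | m, y | m. Since w = z and w | y, z | y. z = m, so m | y. Because y | m, y = m. u = k and y | u, thus y | k. Since y = m, m | k.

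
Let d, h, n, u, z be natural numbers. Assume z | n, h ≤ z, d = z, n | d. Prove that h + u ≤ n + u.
d = z and n | d, so n | z. Since z | n, z = n. Because h ≤ z, h ≤ n. Then h + u ≤ n + u.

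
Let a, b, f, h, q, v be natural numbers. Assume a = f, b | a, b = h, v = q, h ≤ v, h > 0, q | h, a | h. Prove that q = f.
q | h and h > 0, therefore q ≤ h. v = q and h ≤ v, therefore h ≤ q. Because q ≤ h, q = h. Since b = h and b | a, h | a. Since a | h, h = a. q = h, so q = a. a = f, so q = f.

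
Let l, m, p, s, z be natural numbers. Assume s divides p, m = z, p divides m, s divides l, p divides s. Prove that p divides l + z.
s divides p and p divides s, thus s = p. s divides l, so p divides l. m = z and p divides m, hence p divides z. Since p divides l, p divides l + z.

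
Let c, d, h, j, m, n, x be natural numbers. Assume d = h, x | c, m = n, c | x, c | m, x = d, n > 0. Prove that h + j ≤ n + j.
Since x = d and d = h, x = h. c | x and x | c, thus c = x. From c | m, x | m. Since m = n, x | n. n > 0, so x ≤ n. Since x = h, h ≤ n. Then h + j ≤ n + j.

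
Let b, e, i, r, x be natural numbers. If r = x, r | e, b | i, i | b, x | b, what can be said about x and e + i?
x | e + i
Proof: r = x and r | e, so x | e. b | i and i | b, therefore b = i. x | b, so x | i. Because x | e, x | e + i.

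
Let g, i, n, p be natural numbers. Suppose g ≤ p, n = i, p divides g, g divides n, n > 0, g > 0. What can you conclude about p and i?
p ≤ i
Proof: From p divides g and g > 0, p ≤ g. Since g ≤ p, g = p. Since g divides n, p divides n. Because n > 0, p ≤ n. Since n = i, p ≤ i.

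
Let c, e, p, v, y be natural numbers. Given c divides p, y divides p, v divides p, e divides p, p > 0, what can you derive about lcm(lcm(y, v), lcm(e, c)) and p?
lcm(lcm(y, v), lcm(e, c)) ≤ p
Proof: y divides p and v divides p, hence lcm(y, v) divides p. e divides p and c divides p, therefore lcm(e, c) divides p. lcm(y, v) divides p, so lcm(lcm(y, v), lcm(e, c)) divides p. p > 0, so lcm(lcm(y, v), lcm(e, c)) ≤ p.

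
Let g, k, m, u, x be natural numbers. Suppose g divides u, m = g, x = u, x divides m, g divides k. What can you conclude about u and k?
u divides k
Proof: From x = u and x divides m, u divides m. m = g, so u divides g. Since g divides u, g = u. Since g divides k, u divides k.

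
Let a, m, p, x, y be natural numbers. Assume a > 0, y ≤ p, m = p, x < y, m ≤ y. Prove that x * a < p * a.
m = p and m ≤ y, hence p ≤ y. Since y ≤ p, y = p. x < y, so x < p. a > 0, so x * a < p * a.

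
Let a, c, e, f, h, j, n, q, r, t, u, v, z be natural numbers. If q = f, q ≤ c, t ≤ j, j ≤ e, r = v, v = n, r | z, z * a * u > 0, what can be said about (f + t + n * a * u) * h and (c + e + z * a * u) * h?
(f + t + n * a * u) * h ≤ (c + e + z * a * u) * h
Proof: q = f and q ≤ c, therefore f ≤ c. Because t ≤ j and j ≤ e, t ≤ e. Since f ≤ c, f + t ≤ c + e. r = v and v = n, thus r = n. r | z, so n | z. Then n * a | z * a. Then n * a * u | z * a * u. z * a * u > 0, so n * a * u ≤ z * a * u. Since f + t ≤ c + e, f + t + n * a * u ≤ c + e + z * a * u. Then (f + t + n * a * u) * h ≤ (c + e + z * a * u) * h.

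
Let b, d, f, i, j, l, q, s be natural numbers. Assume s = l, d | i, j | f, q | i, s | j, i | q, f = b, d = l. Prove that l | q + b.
Since i | q and q | i, i = q. Since d = l and d | i, l | i. i = q, so l | q. f = b and j | f, therefore j | b. Since s | j, s | b. s = l, so l | b. Since l | q, l | q + b.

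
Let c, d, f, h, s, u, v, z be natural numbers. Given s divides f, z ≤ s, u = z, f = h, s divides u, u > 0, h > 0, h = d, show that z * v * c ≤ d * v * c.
s divides u and u > 0, therefore s ≤ u. u = z, so s ≤ z. z ≤ s, so s = z. From f = h and s divides f, s divides h. Since h > 0, s ≤ h. Since s = z, z ≤ h. h = d, so z ≤ d. By multiplying by a non-negative, z * v ≤ d * v. By multiplying by a non-negative, z * v * c ≤ d * v * c.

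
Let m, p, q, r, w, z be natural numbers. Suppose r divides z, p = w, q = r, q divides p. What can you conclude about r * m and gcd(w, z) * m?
r * m divides gcd(w, z) * m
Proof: p = w and q divides p, therefore q divides w. q = r, so r divides w. r divides z, so r divides gcd(w, z). Then r * m divides gcd(w, z) * m.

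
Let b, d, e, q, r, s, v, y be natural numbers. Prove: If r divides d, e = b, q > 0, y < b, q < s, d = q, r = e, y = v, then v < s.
Because y = v and y < b, v < b. r = e and e = b, hence r = b. From d = q and r divides d, r divides q. From r = b, b divides q. Since q > 0, b ≤ q. Since v < b, v < q. Since q < s, v < s.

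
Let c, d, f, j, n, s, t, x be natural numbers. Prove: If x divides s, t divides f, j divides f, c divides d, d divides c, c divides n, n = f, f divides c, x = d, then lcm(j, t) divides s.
From j divides f and t divides f, lcm(j, t) divides f. d divides c and c divides d, so d = c. n = f and c divides n, therefore c divides f. Since f divides c, c = f. d = c, so d = f. Since x = d and x divides s, d divides s. d = f, so f divides s. Since lcm(j, t) divides f, lcm(j, t) divides s.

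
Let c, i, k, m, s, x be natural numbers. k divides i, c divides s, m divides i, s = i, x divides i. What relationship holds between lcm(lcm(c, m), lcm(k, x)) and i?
lcm(lcm(c, m), lcm(k, x)) divides i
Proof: s = i and c divides s, so c divides i. m divides i, so lcm(c, m) divides i. k divides i and x divides i, hence lcm(k, x) divides i. Since lcm(c, m) divides i, lcm(lcm(c, m), lcm(k, x)) divides i.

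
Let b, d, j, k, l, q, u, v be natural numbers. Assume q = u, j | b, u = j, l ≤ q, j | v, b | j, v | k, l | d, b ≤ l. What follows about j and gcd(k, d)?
j | gcd(k, d)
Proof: j | v and v | k, hence j | k. q = u and u = j, thus q = j. Since l ≤ q, l ≤ j. b | j and j | b, thus b = j. Since b ≤ l, j ≤ l. Since l ≤ j, l = j. Because l | d, j | d. Since j | k, j | gcd(k, d).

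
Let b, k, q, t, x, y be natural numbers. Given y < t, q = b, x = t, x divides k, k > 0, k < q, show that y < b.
x divides k and k > 0, thus x ≤ k. x = t, so t ≤ k. k < q, so t < q. From q = b, t < b. Since y < t, y < b.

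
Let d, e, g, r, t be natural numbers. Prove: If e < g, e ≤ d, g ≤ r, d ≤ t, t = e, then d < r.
t = e and d ≤ t, therefore d ≤ e. e ≤ d, so e = d. e < g, so d < g. g ≤ r, so d < r.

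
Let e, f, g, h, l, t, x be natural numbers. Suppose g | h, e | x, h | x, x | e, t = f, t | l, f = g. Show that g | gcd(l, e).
From t = f and f = g, t = g. t | l, so g | l. From x | e and e | x, x = e. Since h | x, h | e. g | h, so g | e. Since g | l, g | gcd(l, e).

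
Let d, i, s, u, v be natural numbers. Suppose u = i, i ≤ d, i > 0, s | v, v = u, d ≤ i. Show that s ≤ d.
i ≤ d and d ≤ i, therefore i = d. v = u and u = i, therefore v = i. s | v, so s | i. i > 0, so s ≤ i. Since i = d, s ≤ d.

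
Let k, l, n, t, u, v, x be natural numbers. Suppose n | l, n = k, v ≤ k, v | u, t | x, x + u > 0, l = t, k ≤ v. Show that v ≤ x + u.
k ≤ v and v ≤ k, hence k = v. n = k and n | l, thus k | l. Since l = t, k | t. From t | x, k | x. Since k = v, v | x. v | u, so v | x + u. Since x + u > 0, v ≤ x + u.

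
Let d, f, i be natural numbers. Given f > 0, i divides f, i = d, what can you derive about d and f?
d ≤ f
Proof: i = d and i divides f, hence d divides f. f > 0, so d ≤ f.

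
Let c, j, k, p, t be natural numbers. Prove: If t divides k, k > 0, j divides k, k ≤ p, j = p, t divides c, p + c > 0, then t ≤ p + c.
j = p and j divides k, thus p divides k. k > 0, so p ≤ k. k ≤ p, so k = p. t divides k, so t divides p. Because t divides c, t divides p + c. p + c > 0, so t ≤ p + c.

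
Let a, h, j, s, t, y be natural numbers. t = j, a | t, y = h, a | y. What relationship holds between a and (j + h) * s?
a | (j + h) * s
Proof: t = j and a | t, hence a | j. y = h and a | y, thus a | h. a | j, so a | j + h. Then a | (j + h) * s.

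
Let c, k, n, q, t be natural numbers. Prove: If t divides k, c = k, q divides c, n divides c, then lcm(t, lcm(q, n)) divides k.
From q divides c and n divides c, lcm(q, n) divides c. Since c = k, lcm(q, n) divides k. Since t divides k, lcm(t, lcm(q, n)) divides k.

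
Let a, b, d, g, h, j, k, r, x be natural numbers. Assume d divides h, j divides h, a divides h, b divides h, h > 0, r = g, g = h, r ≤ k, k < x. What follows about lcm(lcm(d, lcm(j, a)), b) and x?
lcm(lcm(d, lcm(j, a)), b) < x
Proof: Because j divides h and a divides h, lcm(j, a) divides h. d divides h, so lcm(d, lcm(j, a)) divides h. Since b divides h, lcm(lcm(d, lcm(j, a)), b) divides h. Since h > 0, lcm(lcm(d, lcm(j, a)), b) ≤ h. r = g and g = h, hence r = h. r ≤ k, so h ≤ k. Since k < x, h < x. Since lcm(lcm(d, lcm(j, a)), b) ≤ h, lcm(lcm(d, lcm(j, a)), b) < x.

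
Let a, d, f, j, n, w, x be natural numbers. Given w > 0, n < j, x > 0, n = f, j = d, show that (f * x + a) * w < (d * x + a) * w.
n = f and n < j, hence f < j. Since j = d, f < d. Using x > 0, by multiplying by a positive, f * x < d * x. Then f * x + a < d * x + a. Since w > 0, by multiplying by a positive, (f * x + a) * w < (d * x + a) * w.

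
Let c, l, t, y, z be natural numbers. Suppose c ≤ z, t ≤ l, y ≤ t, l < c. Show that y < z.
y ≤ t and t ≤ l, therefore y ≤ l. l < c and c ≤ z, so l < z. y ≤ l, so y < z.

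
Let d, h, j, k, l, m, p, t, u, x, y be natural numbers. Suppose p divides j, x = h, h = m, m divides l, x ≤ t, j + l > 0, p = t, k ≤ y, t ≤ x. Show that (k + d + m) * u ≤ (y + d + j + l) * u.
Since k ≤ y, k + d ≤ y + d. Since t ≤ x and x ≤ t, t = x. Since x = h, t = h. Since h = m, t = m. p = t, so p = m. p divides j, so m divides j. From m divides l, m divides j + l. Since j + l > 0, m ≤ j + l. Since k + d ≤ y + d, k + d + m ≤ y + d + j + l. By multiplying by a non-negative, (k + d + m) * u ≤ (y + d + j + l) * u.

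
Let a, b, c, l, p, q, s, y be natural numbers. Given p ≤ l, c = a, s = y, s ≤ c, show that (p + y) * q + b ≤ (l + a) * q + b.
s = y and s ≤ c, thus y ≤ c. c = a, so y ≤ a. p ≤ l, so p + y ≤ l + a. Then (p + y) * q ≤ (l + a) * q. Then (p + y) * q + b ≤ (l + a) * q + b.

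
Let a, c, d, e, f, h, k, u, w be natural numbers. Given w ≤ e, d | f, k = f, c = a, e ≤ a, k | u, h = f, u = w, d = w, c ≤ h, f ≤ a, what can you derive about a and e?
a = e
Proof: Since d = w and d | f, w | f. u = w and k | u, thus k | w. Since k = f, f | w. Because w | f, w = f. c = a and c ≤ h, therefore a ≤ h. Since h = f, a ≤ f. Because f ≤ a, f = a. w = f, so w = a. Since w ≤ e, a ≤ e. e ≤ a, so a = e.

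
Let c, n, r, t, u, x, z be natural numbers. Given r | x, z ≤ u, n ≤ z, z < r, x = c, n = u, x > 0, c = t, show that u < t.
n = u and n ≤ z, therefore u ≤ z. Because z ≤ u, z = u. From z < r, u < r. From x = c and c = t, x = t. Because r | x and x > 0, r ≤ x. x = t, so r ≤ t. From u < r, u < t.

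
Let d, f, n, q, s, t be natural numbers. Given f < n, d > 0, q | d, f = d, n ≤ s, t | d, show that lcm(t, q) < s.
t | d and q | d, hence lcm(t, q) | d. Since d > 0, lcm(t, q) ≤ d. Because f = d and f < n, d < n. Since n ≤ s, d < s. lcm(t, q) ≤ d, so lcm(t, q) < s.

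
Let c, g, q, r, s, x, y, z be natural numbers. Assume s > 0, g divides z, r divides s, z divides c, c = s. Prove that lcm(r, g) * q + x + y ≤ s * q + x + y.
c = s and z divides c, therefore z divides s. From g divides z, g divides s. r divides s, so lcm(r, g) divides s. Since s > 0, lcm(r, g) ≤ s. By multiplying by a non-negative, lcm(r, g) * q ≤ s * q. Then lcm(r, g) * q + x ≤ s * q + x. Then lcm(r, g) * q + x + y ≤ s * q + x + y.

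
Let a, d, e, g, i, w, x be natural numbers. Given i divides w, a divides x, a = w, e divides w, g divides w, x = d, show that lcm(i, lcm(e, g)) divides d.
e divides w and g divides w, so lcm(e, g) divides w. Since i divides w, lcm(i, lcm(e, g)) divides w. a = w and a divides x, so w divides x. Because lcm(i, lcm(e, g)) divides w, lcm(i, lcm(e, g)) divides x. Since x = d, lcm(i, lcm(e, g)) divides d.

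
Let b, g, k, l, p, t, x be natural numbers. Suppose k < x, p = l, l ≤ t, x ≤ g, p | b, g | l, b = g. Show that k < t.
k < x and x ≤ g, therefore k < g. p = l and p | b, therefore l | b. Because b = g, l | g. Because g | l, l = g. From l ≤ t, g ≤ t. Since k < g, k < t.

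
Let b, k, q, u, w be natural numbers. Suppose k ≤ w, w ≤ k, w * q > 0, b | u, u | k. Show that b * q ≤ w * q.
From k ≤ w and w ≤ k, k = w. b | u and u | k, therefore b | k. Since k = w, b | w. Then b * q | w * q. w * q > 0, so b * q ≤ w * q.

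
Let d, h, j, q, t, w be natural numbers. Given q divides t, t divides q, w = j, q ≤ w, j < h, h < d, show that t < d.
Since q divides t and t divides q, q = t. w = j and q ≤ w, thus q ≤ j. q = t, so t ≤ j. Because j < h and h < d, j < d. t ≤ j, so t < d.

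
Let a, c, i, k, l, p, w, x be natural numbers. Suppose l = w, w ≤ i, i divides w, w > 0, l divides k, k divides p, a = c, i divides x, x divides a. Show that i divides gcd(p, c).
i divides w and w > 0, so i ≤ w. w ≤ i, so w = i. Since l = w, l = i. Since l divides k, i divides k. From k divides p, i divides p. i divides x and x divides a, hence i divides a. Since a = c, i divides c. Since i divides p, i divides gcd(p, c).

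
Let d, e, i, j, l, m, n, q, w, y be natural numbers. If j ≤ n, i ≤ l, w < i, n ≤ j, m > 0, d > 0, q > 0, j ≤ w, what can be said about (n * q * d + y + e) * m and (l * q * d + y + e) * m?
(n * q * d + y + e) * m < (l * q * d + y + e) * m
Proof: j ≤ n and n ≤ j, so j = n. From j ≤ w, n ≤ w. w < i and i ≤ l, thus w < l. Since n ≤ w, n < l. Combined with q > 0, by multiplying by a positive, n * q < l * q. Since d > 0, by multiplying by a positive, n * q * d < l * q * d. Then n * q * d + y < l * q * d + y. Then n * q * d + y + e < l * q * d + y + e. Using m > 0, by multiplying by a positive, (n * q * d + y + e) * m < (l * q * d + y + e) * m.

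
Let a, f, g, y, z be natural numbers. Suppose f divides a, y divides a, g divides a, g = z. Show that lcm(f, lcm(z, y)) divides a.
g = z and g divides a, hence z divides a. Since y divides a, lcm(z, y) divides a. Since f divides a, lcm(f, lcm(z, y)) divides a.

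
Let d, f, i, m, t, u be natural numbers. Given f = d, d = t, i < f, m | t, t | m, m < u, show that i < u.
Since f = d and d = t, f = t. Since i < f, i < t. Since m | t and t | m, m = t. m < u, so t < u. Since i < t, i < u.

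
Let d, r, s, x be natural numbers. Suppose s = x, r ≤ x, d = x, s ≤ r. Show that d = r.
s = x and s ≤ r, hence x ≤ r. r ≤ x, so x = r. d = x, so d = r.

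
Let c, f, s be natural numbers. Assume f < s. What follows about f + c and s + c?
f + c < s + c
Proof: From f < s, by adding to both sides, f + c < s + c.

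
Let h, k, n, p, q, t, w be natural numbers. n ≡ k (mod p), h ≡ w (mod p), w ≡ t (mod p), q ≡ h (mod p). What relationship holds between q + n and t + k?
q + n ≡ t + k (mod p)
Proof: q ≡ h (mod p) and h ≡ w (mod p), thus q ≡ w (mod p). Since w ≡ t (mod p), q ≡ t (mod p). From n ≡ k (mod p), q + n ≡ t + k (mod p).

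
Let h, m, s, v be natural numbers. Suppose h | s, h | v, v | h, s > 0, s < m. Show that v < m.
Because h | v and v | h, h = v. h | s and s > 0, hence h ≤ s. h = v, so v ≤ s. s < m, so v < m.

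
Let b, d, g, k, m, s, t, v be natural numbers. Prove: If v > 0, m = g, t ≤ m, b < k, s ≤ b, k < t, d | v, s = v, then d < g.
From d | v and v > 0, d ≤ v. b < k and k < t, therefore b < t. Since t ≤ m, b < m. Since s ≤ b, s < m. Since m = g, s < g. Since s = v, v < g. d ≤ v, so d < g.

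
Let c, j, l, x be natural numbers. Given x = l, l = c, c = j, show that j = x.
x = l and l = c, hence x = c. c = j, so x = j. Then j = x.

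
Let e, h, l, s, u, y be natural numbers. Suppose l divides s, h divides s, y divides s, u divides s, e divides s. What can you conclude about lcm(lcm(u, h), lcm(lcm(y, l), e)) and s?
lcm(lcm(u, h), lcm(lcm(y, l), e)) divides s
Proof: From u divides s and h divides s, lcm(u, h) divides s. y divides s and l divides s, so lcm(y, l) divides s. e divides s, so lcm(lcm(y, l), e) divides s. lcm(u, h) divides s, so lcm(lcm(u, h), lcm(lcm(y, l), e)) divides s.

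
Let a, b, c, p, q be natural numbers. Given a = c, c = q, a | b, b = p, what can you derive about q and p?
q | p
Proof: a = c and a | b, so c | b. Since b = p, c | p. Since c = q, q | p.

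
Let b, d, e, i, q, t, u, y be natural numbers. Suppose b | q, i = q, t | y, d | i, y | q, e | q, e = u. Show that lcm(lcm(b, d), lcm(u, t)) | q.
i = q and d | i, hence d | q. Since b | q, lcm(b, d) | q. e = u and e | q, so u | q. t | y and y | q, so t | q. From u | q, lcm(u, t) | q. lcm(b, d) | q, so lcm(lcm(b, d), lcm(u, t)) | q.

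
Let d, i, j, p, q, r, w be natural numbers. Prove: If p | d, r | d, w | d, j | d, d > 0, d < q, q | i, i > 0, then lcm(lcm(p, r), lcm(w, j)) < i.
Since p | d and r | d, lcm(p, r) | d. w | d and j | d, hence lcm(w, j) | d. Because lcm(p, r) | d, lcm(lcm(p, r), lcm(w, j)) | d. d > 0, so lcm(lcm(p, r), lcm(w, j)) ≤ d. q | i and i > 0, so q ≤ i. d < q, so d < i. lcm(lcm(p, r), lcm(w, j)) ≤ d, so lcm(lcm(p, r), lcm(w, j)) < i.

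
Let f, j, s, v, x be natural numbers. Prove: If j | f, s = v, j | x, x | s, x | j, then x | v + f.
From s = v and x | s, x | v. j | x and x | j, hence j = x. Since j | f, x | f. x | v, so x | v + f.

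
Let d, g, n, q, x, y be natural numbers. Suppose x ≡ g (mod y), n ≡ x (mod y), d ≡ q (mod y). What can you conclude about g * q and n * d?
g * q ≡ n * d (mod y)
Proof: Since n ≡ x (mod y) and x ≡ g (mod y), n ≡ g (mod y). Combining with d ≡ q (mod y), by multiplying congruences, n * d ≡ g * q (mod y). Then g * q ≡ n * d (mod y).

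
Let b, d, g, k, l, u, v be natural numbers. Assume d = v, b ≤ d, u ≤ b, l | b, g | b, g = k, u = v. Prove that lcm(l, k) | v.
d = v and b ≤ d, thus b ≤ v. u = v and u ≤ b, so v ≤ b. From b ≤ v, b = v. g = k and g | b, so k | b. l | b, so lcm(l, k) | b. Since b = v, lcm(l, k) | v.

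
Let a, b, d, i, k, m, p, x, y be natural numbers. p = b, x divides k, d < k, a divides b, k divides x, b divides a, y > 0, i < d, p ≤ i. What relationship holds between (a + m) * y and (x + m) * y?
(a + m) * y < (x + m) * y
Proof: From b divides a and a divides b, b = a. From k divides x and x divides k, k = x. p = b and p ≤ i, so b ≤ i. i < d and d < k, so i < k. b ≤ i, so b < k. k = x, so b < x. Since b = a, a < x. Then a + m < x + m. Since y > 0, by multiplying by a positive, (a + m) * y < (x + m) * y.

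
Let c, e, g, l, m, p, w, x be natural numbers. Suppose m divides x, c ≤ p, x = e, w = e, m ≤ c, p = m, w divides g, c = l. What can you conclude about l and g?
l divides g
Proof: p = m and c ≤ p, therefore c ≤ m. m ≤ c, so m = c. m divides x, so c divides x. From x = e, c divides e. w = e and w divides g, so e divides g. c divides e, so c divides g. c = l, so l divides g.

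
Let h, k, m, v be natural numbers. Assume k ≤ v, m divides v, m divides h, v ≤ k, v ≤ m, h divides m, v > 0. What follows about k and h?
k = h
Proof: k ≤ v and v ≤ k, thus k = v. Because m divides v and v > 0, m ≤ v. Because v ≤ m, v = m. Since k = v, k = m. Because m divides h and h divides m, m = h. Since k = m, k = h.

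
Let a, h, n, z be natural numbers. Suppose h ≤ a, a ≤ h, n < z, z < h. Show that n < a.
h ≤ a and a ≤ h, so h = a. n < z and z < h, hence n < h. h = a, so n < a.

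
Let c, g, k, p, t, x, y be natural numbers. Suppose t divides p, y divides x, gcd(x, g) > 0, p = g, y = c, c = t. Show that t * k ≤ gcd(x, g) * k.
y = c and c = t, therefore y = t. Since y divides x, t divides x. From p = g and t divides p, t divides g. Since t divides x, t divides gcd(x, g). gcd(x, g) > 0, so t ≤ gcd(x, g). By multiplying by a non-negative, t * k ≤ gcd(x, g) * k.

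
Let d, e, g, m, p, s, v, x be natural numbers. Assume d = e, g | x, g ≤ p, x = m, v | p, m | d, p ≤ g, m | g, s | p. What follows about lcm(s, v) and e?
lcm(s, v) | e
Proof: s | p and v | p, thus lcm(s, v) | p. x = m and g | x, therefore g | m. m | g, so m = g. Since g ≤ p and p ≤ g, g = p. Since m = g, m = p. d = e and m | d, therefore m | e. Since m = p, p | e. lcm(s, v) | p, so lcm(s, v) | e.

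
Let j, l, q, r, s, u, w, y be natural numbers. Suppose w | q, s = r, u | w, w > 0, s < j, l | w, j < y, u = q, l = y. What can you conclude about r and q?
r < q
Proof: s = r and s < j, so r < j. u = q and u | w, so q | w. Since w | q, w = q. Because l | w and w > 0, l ≤ w. Since l = y, y ≤ w. Since j < y, j < w. w = q, so j < q. r < j, so r < q.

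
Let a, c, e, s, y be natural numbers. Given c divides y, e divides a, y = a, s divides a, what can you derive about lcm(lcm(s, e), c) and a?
lcm(lcm(s, e), c) divides a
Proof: s divides a and e divides a, thus lcm(s, e) divides a. Since y = a and c divides y, c divides a. lcm(s, e) divides a, so lcm(lcm(s, e), c) divides a.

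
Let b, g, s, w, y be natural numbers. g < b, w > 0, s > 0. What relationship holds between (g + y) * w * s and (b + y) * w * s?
(g + y) * w * s < (b + y) * w * s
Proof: g < b, so g + y < b + y. Since w > 0, by multiplying by a positive, (g + y) * w < (b + y) * w. Since s > 0, by multiplying by a positive, (g + y) * w * s < (b + y) * w * s.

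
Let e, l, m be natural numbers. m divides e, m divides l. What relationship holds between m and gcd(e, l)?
m divides gcd(e, l)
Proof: m divides e and m divides l. Because common divisors divide the gcd, m divides gcd(e, l).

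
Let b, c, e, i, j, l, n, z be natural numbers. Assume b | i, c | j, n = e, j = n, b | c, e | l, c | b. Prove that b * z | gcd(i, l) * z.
c | b and b | c, therefore c = b. j = n and n = e, therefore j = e. Since c | j, c | e. c = b, so b | e. Since e | l, b | l. Since b | i, b | gcd(i, l). Then b * z | gcd(i, l) * z.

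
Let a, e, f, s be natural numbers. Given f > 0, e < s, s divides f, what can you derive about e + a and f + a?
e + a < f + a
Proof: From s divides f and f > 0, s ≤ f. Since e < s, e < f. Then e + a < f + a.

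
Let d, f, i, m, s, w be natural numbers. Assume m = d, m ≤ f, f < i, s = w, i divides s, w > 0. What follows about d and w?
d < w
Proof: m = d and m ≤ f, thus d ≤ f. s = w and i divides s, thus i divides w. w > 0, so i ≤ w. Since f < i, f < w. d ≤ f, so d < w.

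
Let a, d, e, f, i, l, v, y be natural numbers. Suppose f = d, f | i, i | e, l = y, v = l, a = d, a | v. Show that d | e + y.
f | i and i | e, thus f | e. f = d, so d | e. a = d and a | v, hence d | v. v = l, so d | l. Since l = y, d | y. Since d | e, d | e + y.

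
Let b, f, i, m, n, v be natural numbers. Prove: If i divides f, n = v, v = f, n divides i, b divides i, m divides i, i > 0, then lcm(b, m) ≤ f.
From n = v and v = f, n = f. n divides i, so f divides i. Since i divides f, i = f. b divides i and m divides i, thus lcm(b, m) divides i. From i > 0, lcm(b, m) ≤ i. i = f, so lcm(b, m) ≤ f.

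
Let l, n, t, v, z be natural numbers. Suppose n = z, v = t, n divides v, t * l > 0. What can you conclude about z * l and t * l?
z * l ≤ t * l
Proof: v = t and n divides v, therefore n divides t. n = z, so z divides t. Then z * l divides t * l. Since t * l > 0, z * l ≤ t * l.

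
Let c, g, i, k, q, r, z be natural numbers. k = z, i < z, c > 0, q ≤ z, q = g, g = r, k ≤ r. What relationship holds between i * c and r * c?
i * c < r * c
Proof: k = z and k ≤ r, so z ≤ r. From q = g and g = r, q = r. Since q ≤ z, r ≤ z. z ≤ r, so z = r. From i < z, i < r. Since c > 0, i * c < r * c.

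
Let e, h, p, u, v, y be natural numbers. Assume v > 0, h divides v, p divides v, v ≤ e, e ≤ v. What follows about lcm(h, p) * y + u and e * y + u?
lcm(h, p) * y + u ≤ e * y + u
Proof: v ≤ e and e ≤ v, so v = e. Because h divides v and p divides v, lcm(h, p) divides v. From v > 0, lcm(h, p) ≤ v. Because v = e, lcm(h, p) ≤ e. By multiplying by a non-negative, lcm(h, p) * y ≤ e * y. Then lcm(h, p) * y + u ≤ e * y + u.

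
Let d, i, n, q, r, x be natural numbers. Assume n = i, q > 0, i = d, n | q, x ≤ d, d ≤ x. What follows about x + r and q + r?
x + r ≤ q + r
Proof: Since n = i and i = d, n = d. From d ≤ x and x ≤ d, d = x. Since n = d, n = x. n | q and q > 0, therefore n ≤ q. Since n = x, x ≤ q. Then x + r ≤ q + r.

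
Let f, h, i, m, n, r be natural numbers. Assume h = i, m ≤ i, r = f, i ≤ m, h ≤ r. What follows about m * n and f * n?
m * n ≤ f * n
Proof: i ≤ m and m ≤ i, so i = m. Since h = i, h = m. Since r = f and h ≤ r, h ≤ f. Since h = m, m ≤ f. Then m * n ≤ f * n.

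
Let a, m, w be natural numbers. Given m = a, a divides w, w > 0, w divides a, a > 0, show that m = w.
a divides w and w > 0, thus a ≤ w. w divides a and a > 0, thus w ≤ a. Since a ≤ w, a = w. m = a, so m = w.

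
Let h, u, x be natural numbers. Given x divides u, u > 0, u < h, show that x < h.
x divides u and u > 0, so x ≤ u. Since u < h, x < h.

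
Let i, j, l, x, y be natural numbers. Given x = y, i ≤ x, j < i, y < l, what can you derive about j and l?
j < l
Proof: x = y and i ≤ x, thus i ≤ y. Since j < i, j < y. Since y < l, j < l.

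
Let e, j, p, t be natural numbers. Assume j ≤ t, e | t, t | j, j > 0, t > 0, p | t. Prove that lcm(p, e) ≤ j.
Since t | j and j > 0, t ≤ j. Since j ≤ t, t = j. Because p | t and e | t, lcm(p, e) | t. t > 0, so lcm(p, e) ≤ t. t = j, so lcm(p, e) ≤ j.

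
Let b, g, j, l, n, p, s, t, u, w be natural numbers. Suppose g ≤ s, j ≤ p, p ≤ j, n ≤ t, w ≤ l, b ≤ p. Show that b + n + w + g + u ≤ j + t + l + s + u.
From p ≤ j and j ≤ p, p = j. Since b ≤ p, b ≤ j. n ≤ t and w ≤ l, thus n + w ≤ t + l. Since g ≤ s, n + w + g ≤ t + l + s. b ≤ j, so b + n + w + g ≤ j + t + l + s. Then b + n + w + g + u ≤ j + t + l + s + u.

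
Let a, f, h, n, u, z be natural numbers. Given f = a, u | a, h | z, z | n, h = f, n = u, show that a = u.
h = f and f = a, so h = a. Since h | z, a | z. n = u and z | n, therefore z | u. a | z, so a | u. From u | a, a = u.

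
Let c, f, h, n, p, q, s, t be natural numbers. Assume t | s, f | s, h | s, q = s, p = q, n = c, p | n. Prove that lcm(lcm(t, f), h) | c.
From t | s and f | s, lcm(t, f) | s. h | s, so lcm(lcm(t, f), h) | s. n = c and p | n, so p | c. p = q, so q | c. Since q = s, s | c. From lcm(lcm(t, f), h) | s, lcm(lcm(t, f), h) | c.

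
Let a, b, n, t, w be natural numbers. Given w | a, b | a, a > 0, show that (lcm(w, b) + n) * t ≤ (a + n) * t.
Since w | a and b | a, lcm(w, b) | a. a > 0, so lcm(w, b) ≤ a. Then lcm(w, b) + n ≤ a + n. Then (lcm(w, b) + n) * t ≤ (a + n) * t.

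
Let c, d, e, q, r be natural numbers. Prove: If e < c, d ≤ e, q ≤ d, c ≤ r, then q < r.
d ≤ e and e < c, therefore d < c. c ≤ r, so d < r. Since q ≤ d, q < r.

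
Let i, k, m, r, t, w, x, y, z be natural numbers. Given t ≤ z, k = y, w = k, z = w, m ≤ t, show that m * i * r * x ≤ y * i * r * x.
Because w = k and k = y, w = y. From m ≤ t and t ≤ z, m ≤ z. z = w, so m ≤ w. Because w = y, m ≤ y. Then m * i ≤ y * i. Then m * i * r ≤ y * i * r. Then m * i * r * x ≤ y * i * r * x.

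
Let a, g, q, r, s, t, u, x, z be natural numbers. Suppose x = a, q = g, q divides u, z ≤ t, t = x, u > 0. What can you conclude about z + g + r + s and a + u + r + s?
z + g + r + s ≤ a + u + r + s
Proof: Because t = x and x = a, t = a. From z ≤ t, z ≤ a. From q = g and q divides u, g divides u. Since u > 0, g ≤ u. z ≤ a, so z + g ≤ a + u. Then z + g + r ≤ a + u + r. Then z + g + r + s ≤ a + u + r + s.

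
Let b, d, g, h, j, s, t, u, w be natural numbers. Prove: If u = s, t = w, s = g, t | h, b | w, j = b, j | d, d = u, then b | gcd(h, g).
Since t = w and t | h, w | h. b | w, so b | h. u = s and s = g, therefore u = g. Since j = b and j | d, b | d. d = u, so b | u. u = g, so b | g. b | h, so b | gcd(h, g).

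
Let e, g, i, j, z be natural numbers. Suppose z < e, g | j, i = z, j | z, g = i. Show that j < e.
g = i and i = z, thus g = z. g | j, so z | j. Since j | z, z = j. z < e, so j < e.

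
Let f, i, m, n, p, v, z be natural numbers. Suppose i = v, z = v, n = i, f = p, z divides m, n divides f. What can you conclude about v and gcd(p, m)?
v divides gcd(p, m)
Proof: n = i and i = v, hence n = v. Since f = p and n divides f, n divides p. Since n = v, v divides p. Because z = v and z divides m, v divides m. Because v divides p, v divides gcd(p, m).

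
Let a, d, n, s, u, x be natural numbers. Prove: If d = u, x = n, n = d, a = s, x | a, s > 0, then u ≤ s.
Since x = n and n = d, x = d. a = s and x | a, hence x | s. x = d, so d | s. Since s > 0, d ≤ s. Since d = u, u ≤ s.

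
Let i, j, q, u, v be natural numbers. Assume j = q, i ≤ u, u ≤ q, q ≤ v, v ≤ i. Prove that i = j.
q ≤ v and v ≤ i, therefore q ≤ i. From i ≤ u and u ≤ q, i ≤ q. q ≤ i, so q = i. j = q, so j = i. Then i = j.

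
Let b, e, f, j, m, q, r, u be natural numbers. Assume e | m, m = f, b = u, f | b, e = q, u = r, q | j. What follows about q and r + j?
q | r + j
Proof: m = f and e | m, therefore e | f. Since e = q, q | f. From b = u and u = r, b = r. Since f | b, f | r. Since q | f, q | r. q | j, so q | r + j.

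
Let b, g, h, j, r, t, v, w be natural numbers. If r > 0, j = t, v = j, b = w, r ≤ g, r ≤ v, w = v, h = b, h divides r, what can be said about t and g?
t ≤ g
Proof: From b = w and w = v, b = v. h = b and h divides r, so b divides r. b = v, so v divides r. Because r > 0, v ≤ r. From r ≤ v, r = v. Since v = j, r = j. Since j = t, r = t. Since r ≤ g, t ≤ g.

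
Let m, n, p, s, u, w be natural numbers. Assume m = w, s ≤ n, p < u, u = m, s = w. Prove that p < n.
u = m and p < u, so p < m. m = w, so p < w. Since s = w and s ≤ n, w ≤ n. Since p < w, p < n.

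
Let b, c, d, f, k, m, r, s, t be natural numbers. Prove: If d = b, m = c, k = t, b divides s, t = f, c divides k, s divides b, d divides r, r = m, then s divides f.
From b divides s and s divides b, b = s. r = m and m = c, thus r = c. d divides r, so d divides c. d = b, so b divides c. k = t and c divides k, therefore c divides t. t = f, so c divides f. b divides c, so b divides f. Because b = s, s divides f.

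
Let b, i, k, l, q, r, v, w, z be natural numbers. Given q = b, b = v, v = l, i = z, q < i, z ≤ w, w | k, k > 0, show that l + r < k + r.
q = b and b = v, hence q = v. Since v = l, q = l. i = z and q < i, therefore q < z. w | k and k > 0, therefore w ≤ k. Because z ≤ w, z ≤ k. Since q < z, q < k. q = l, so l < k. Then l + r < k + r.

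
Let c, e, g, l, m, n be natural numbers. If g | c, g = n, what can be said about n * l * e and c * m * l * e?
n * l * e | c * m * l * e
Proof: g = n and g | c, therefore n | c. Then n | c * m. Then n * l | c * m * l. Then n * l * e | c * m * l * e.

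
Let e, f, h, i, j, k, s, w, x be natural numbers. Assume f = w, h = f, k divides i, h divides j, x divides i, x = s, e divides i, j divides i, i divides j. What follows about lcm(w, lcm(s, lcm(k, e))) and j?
lcm(w, lcm(s, lcm(k, e))) divides j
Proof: h = f and f = w, hence h = w. Since h divides j, w divides j. From i divides j and j divides i, i = j. Because x = s and x divides i, s divides i. k divides i and e divides i, therefore lcm(k, e) divides i. From s divides i, lcm(s, lcm(k, e)) divides i. Since i = j, lcm(s, lcm(k, e)) divides j. w divides j, so lcm(w, lcm(s, lcm(k, e))) divides j.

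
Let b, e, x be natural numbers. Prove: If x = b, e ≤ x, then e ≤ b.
Since x = b and e ≤ x, by substitution, e ≤ b.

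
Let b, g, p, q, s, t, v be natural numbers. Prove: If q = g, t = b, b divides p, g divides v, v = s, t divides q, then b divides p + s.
q = g and t divides q, hence t divides g. Since t = b, b divides g. From g divides v, b divides v. v = s, so b divides s. Since b divides p, b divides p + s.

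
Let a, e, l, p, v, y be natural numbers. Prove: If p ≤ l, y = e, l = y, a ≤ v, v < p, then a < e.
Because a ≤ v and v < p, a < p. l = y and y = e, therefore l = e. Since p ≤ l, p ≤ e. Since a < p, a < e.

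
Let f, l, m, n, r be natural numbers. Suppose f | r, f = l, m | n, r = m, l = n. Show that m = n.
Since f = l and f | r, l | r. Since l = n, n | r. r = m, so n | m. Since m | n, m = n.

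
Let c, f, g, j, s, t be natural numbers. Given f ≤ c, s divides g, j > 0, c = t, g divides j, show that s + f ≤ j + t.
From s divides g and g divides j, s divides j. j > 0, so s ≤ j. c = t and f ≤ c, therefore f ≤ t. Since s ≤ j, s + f ≤ j + t.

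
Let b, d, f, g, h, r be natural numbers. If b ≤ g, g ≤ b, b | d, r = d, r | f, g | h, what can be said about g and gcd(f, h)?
g | gcd(f, h)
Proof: b ≤ g and g ≤ b, so b = g. Since b | d, g | d. r = d and r | f, therefore d | f. Because g | d, g | f. From g | h, g | gcd(f, h).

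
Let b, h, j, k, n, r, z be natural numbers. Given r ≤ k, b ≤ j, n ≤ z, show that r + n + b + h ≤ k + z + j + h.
From r ≤ k and n ≤ z, r + n ≤ k + z. b ≤ j, hence b + h ≤ j + h. r + n ≤ k + z, so r + n + b + h ≤ k + z + j + h.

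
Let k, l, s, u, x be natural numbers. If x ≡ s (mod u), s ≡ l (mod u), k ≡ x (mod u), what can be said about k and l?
k ≡ l (mod u)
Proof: k ≡ x (mod u) and x ≡ s (mod u), hence k ≡ s (mod u). Since s ≡ l (mod u), k ≡ l (mod u).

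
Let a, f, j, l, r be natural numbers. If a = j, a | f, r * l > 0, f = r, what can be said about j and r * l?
j ≤ r * l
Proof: a = j and a | f, thus j | f. From f = r, j | r. Then j | r * l. r * l > 0, so j ≤ r * l.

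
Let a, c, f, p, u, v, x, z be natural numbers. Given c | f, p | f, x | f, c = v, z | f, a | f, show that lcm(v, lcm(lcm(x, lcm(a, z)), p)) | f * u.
Since c = v and c | f, v | f. a | f and z | f, hence lcm(a, z) | f. From x | f, lcm(x, lcm(a, z)) | f. p | f, so lcm(lcm(x, lcm(a, z)), p) | f. v | f, so lcm(v, lcm(lcm(x, lcm(a, z)), p)) | f. Then lcm(v, lcm(lcm(x, lcm(a, z)), p)) | f * u.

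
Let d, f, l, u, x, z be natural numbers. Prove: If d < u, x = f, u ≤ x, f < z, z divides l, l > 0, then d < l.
x = f and u ≤ x, so u ≤ f. From z divides l and l > 0, z ≤ l. f < z, so f < l. Since u ≤ f, u < l. d < u, so d < l.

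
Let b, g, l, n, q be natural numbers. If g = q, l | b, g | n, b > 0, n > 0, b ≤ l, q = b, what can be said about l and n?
l ≤ n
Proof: From l | b and b > 0, l ≤ b. b ≤ l, so b = l. From g = q and q = b, g = b. From g | n, b | n. Since n > 0, b ≤ n. b = l, so l ≤ n.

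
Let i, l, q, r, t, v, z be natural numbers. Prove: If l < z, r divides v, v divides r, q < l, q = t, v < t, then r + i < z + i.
Because v divides r and r divides v, v = r. v < t, so r < t. Since q = t and q < l, t < l. Since r < t, r < l. Since l < z, r < z. Then r + i < z + i.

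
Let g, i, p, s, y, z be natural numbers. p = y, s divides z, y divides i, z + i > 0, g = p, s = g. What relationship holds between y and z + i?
y ≤ z + i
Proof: From g = p and p = y, g = y. From s = g, s = y. Since s divides z, y divides z. y divides i, so y divides z + i. Since z + i > 0, y ≤ z + i.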